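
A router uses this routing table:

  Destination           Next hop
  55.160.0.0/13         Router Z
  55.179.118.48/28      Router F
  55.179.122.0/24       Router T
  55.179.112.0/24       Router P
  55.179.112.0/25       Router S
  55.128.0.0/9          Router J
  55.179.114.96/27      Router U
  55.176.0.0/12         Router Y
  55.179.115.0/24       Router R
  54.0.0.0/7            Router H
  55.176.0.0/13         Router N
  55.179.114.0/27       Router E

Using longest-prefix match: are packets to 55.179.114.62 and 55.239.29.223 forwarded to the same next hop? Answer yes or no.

55.179.114.62: longest match 55.176.0.0/13 -> Router N
55.239.29.223: longest match 55.128.0.0/9 -> Router J

no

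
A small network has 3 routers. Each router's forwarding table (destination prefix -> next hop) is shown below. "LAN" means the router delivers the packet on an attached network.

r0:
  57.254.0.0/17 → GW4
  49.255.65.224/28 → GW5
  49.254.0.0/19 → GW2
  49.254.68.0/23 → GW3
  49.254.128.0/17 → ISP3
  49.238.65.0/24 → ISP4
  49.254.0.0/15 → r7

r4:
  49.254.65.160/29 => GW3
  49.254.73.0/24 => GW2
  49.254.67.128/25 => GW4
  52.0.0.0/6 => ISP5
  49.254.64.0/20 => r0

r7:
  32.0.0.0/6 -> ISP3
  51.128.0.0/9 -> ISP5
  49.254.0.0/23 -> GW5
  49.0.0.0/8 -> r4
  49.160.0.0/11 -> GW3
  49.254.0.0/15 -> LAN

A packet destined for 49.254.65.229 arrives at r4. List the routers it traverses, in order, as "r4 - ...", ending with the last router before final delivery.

At r4: longest match for 49.254.65.229 is 49.254.64.0/20 -> r0
At r0: longest match for 49.254.65.229 is 49.254.0.0/15 -> r7
At r7: longest match for 49.254.65.229 is 49.254.0.0/15 -> LAN

r4 - r0 - r7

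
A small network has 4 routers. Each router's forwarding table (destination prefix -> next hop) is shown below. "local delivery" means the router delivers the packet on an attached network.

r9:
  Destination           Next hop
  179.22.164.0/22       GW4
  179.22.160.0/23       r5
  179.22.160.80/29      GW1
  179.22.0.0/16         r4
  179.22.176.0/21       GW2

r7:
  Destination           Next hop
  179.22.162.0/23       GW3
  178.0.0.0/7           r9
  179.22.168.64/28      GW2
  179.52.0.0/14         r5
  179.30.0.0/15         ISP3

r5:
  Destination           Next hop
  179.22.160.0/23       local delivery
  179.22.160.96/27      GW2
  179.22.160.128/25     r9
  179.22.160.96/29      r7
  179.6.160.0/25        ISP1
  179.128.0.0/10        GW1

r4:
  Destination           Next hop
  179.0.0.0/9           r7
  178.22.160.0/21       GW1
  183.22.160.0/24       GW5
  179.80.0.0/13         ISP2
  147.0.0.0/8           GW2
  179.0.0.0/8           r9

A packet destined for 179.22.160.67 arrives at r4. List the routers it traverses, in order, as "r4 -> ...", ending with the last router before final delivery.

r4 -> r7 -> r9 -> r5

At r4: longest match for 179.22.160.67 is 179.0.0.0/9 -> r7
At r7: longest match for 179.22.160.67 is 178.0.0.0/7 -> r9
At r9: longest match for 179.22.160.67 is 179.22.160.0/23 -> r5
At r5: longest match for 179.22.160.67 is 179.22.160.0/23 -> local delivery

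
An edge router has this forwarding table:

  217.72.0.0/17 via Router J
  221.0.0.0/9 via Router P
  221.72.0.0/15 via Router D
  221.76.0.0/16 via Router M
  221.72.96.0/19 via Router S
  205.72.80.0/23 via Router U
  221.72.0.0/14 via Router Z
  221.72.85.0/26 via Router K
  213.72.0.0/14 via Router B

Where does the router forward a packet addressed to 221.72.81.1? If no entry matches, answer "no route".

Router D

Routes whose prefix contains 221.72.81.1:
  221.0.0.0/9 (221.0.0.0 - 221.127.255.255) -> Router P
  221.72.0.0/14 (221.72.0.0 - 221.75.255.255) -> Router Z
  221.72.0.0/15 (221.72.0.0 - 221.73.255.255) -> Router D
More-specific entries that do NOT match:
  221.72.85.0/26 (221.72.85.0 - 221.72.85.63) does not contain 221.72.81.1
  205.72.80.0/23 (205.72.80.0 - 205.72.81.255) does not contain 221.72.81.1
  221.72.96.0/19 (221.72.96.0 - 221.72.127.255) does not contain 221.72.81.1
  217.72.0.0/17 (217.72.0.0 - 217.72.127.255) does not contain 221.72.81.1
  221.76.0.0/16 (221.76.0.0 - 221.76.255.255) does not contain 221.72.81.1
Longest matching prefix is /15 -> next hop Router D.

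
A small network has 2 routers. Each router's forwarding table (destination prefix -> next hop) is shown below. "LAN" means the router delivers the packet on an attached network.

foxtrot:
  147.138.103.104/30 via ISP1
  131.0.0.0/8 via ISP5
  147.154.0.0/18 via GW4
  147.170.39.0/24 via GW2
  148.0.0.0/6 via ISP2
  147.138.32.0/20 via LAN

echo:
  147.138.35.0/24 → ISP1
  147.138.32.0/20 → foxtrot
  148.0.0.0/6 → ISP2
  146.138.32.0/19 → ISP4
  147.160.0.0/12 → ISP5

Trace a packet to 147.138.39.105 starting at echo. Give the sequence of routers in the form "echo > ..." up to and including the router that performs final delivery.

At echo: longest match for 147.138.39.105 is 147.138.32.0/20 -> foxtrot
At foxtrot: longest match for 147.138.39.105 is 147.138.32.0/20 -> LAN

echo > foxtrot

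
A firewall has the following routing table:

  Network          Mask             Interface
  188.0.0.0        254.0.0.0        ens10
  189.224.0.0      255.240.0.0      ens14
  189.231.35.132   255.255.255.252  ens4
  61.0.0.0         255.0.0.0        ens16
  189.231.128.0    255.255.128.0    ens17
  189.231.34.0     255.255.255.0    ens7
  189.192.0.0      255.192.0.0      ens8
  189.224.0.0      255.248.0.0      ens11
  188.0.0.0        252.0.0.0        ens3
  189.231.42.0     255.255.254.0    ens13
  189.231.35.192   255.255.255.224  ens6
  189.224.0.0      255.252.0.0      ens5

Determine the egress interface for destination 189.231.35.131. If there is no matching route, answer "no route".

Routes whose prefix contains 189.231.35.131:
  188.0.0.0/6 (188.0.0.0 - 191.255.255.255) -> ens3
  188.0.0.0/7 (188.0.0.0 - 189.255.255.255) -> ens10
  189.192.0.0/10 (189.192.0.0 - 189.255.255.255) -> ens8
  189.224.0.0/12 (189.224.0.0 - 189.239.255.255) -> ens14
  189.224.0.0/13 (189.224.0.0 - 189.231.255.255) -> ens11
More-specific entries that do NOT match:
  189.231.35.132/30 (189.231.35.132 - 189.231.35.135) does not contain 189.231.35.131
  189.231.35.192/27 (189.231.35.192 - 189.231.35.223) does not contain 189.231.35.131
  189.231.34.0/24 (189.231.34.0 - 189.231.34.255) does not contain 189.231.35.131
  189.231.42.0/23 (189.231.42.0 - 189.231.43.255) does not contain 189.231.35.131
  189.231.128.0/17 (189.231.128.0 - 189.231.255.255) does not contain 189.231.35.131
  189.224.0.0/14 (189.224.0.0 - 189.227.255.255) does not contain 189.231.35.131
Longest matching prefix is /13 -> interface ens11.

ens11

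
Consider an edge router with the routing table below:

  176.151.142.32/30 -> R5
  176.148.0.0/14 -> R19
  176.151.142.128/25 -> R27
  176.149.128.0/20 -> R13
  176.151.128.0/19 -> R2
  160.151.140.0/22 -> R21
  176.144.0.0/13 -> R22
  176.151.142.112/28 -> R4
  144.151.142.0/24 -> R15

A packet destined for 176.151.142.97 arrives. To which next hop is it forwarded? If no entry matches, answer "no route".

Routes whose prefix contains 176.151.142.97:
  176.144.0.0/13 (176.144.0.0 - 176.151.255.255) -> R22
  176.148.0.0/14 (176.148.0.0 - 176.151.255.255) -> R19
  176.151.128.0/19 (176.151.128.0 - 176.151.159.255) -> R2
More-specific entries that do NOT match:
  176.151.142.32/30 (176.151.142.32 - 176.151.142.35) does not contain 176.151.142.97
  176.151.142.112/28 (176.151.142.112 - 176.151.142.127) does not contain 176.151.142.97
  176.151.142.128/25 (176.151.142.128 - 176.151.142.255) does not contain 176.151.142.97
  144.151.142.0/24 (144.151.142.0 - 144.151.142.255) does not contain 176.151.142.97
  160.151.140.0/22 (160.151.140.0 - 160.151.143.255) does not contain 176.151.142.97
  176.149.128.0/20 (176.149.128.0 - 176.149.143.255) does not contain 176.151.142.97
Longest matching prefix is /19 -> next hop R2.

R2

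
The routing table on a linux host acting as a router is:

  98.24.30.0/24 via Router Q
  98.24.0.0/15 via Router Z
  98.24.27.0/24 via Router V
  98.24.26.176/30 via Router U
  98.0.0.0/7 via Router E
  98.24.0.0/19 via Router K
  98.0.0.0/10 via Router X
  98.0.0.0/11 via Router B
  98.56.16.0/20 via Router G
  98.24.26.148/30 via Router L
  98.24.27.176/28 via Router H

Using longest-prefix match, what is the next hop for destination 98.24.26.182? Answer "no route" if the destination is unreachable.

Router K

Routes whose prefix contains 98.24.26.182:
  98.0.0.0/7 (98.0.0.0 - 99.255.255.255) -> Router E
  98.0.0.0/10 (98.0.0.0 - 98.63.255.255) -> Router X
  98.0.0.0/11 (98.0.0.0 - 98.31.255.255) -> Router B
  98.24.0.0/15 (98.24.0.0 - 98.25.255.255) -> Router Z
  98.24.0.0/19 (98.24.0.0 - 98.24.31.255) -> Router K
More-specific entries that do NOT match:
  98.24.26.176/30 (98.24.26.176 - 98.24.26.179) does not contain 98.24.26.182
  98.24.26.148/30 (98.24.26.148 - 98.24.26.151) does not contain 98.24.26.182
  98.24.27.176/28 (98.24.27.176 - 98.24.27.191) does not contain 98.24.26.182
  98.24.30.0/24 (98.24.30.0 - 98.24.30.255) does not contain 98.24.26.182
  98.24.27.0/24 (98.24.27.0 - 98.24.27.255) does not contain 98.24.26.182
  98.56.16.0/20 (98.56.16.0 - 98.56.31.255) does not contain 98.24.26.182
Longest matching prefix is /19 -> next hop Router K.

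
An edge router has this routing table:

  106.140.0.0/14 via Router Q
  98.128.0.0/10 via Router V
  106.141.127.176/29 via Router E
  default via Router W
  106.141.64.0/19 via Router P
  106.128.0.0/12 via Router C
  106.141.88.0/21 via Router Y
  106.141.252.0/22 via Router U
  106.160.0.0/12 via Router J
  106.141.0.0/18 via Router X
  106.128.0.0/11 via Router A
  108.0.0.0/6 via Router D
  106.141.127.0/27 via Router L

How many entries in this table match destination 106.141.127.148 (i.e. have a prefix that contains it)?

4

Prefixes containing 106.141.127.148:
  0.0.0.0/0 (default, matches everything)
  106.128.0.0/11 (106.128.0.0 - 106.159.255.255)
  106.128.0.0/12 (106.128.0.0 - 106.143.255.255)
  106.140.0.0/14 (106.140.0.0 - 106.143.255.255)
Total matching entries: 4.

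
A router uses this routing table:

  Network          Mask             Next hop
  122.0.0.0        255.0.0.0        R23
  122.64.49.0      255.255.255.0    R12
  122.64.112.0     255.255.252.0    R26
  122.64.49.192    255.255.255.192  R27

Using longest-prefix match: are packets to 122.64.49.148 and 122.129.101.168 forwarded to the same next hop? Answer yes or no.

no

122.64.49.148: longest match 122.64.49.0/24 -> R12
122.129.101.168: longest match 122.0.0.0/8 -> R23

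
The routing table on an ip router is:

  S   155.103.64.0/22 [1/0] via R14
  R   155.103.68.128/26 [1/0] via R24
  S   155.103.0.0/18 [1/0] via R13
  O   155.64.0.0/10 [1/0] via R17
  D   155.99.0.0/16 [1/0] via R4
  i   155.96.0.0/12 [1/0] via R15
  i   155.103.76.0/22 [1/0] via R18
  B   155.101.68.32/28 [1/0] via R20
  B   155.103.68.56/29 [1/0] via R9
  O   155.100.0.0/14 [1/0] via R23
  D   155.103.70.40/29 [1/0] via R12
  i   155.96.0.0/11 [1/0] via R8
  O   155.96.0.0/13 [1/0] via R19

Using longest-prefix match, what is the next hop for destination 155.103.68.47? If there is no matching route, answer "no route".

Routes whose prefix contains 155.103.68.47:
  155.64.0.0/10 (155.64.0.0 - 155.127.255.255) -> R17
  155.96.0.0/11 (155.96.0.0 - 155.127.255.255) -> R8
  155.96.0.0/12 (155.96.0.0 - 155.111.255.255) -> R15
  155.96.0.0/13 (155.96.0.0 - 155.103.255.255) -> R19
  155.100.0.0/14 (155.100.0.0 - 155.103.255.255) -> R23
More-specific entries that do NOT match:
  155.103.68.56/29 (155.103.68.56 - 155.103.68.63) does not contain 155.103.68.47
  155.103.70.40/29 (155.103.70.40 - 155.103.70.47) does not contain 155.103.68.47
  155.101.68.32/28 (155.101.68.32 - 155.101.68.47) does not contain 155.103.68.47
  155.103.68.128/26 (155.103.68.128 - 155.103.68.191) does not contain 155.103.68.47
  155.103.64.0/22 (155.103.64.0 - 155.103.67.255) does not contain 155.103.68.47
  155.103.76.0/22 (155.103.76.0 - 155.103.79.255) does not contain 155.103.68.47
  155.103.0.0/18 (155.103.0.0 - 155.103.63.255) does not contain 155.103.68.47
  155.99.0.0/16 (155.99.0.0 - 155.99.255.255) does not contain 155.103.68.47
Longest matching prefix is /14 -> next hop R23.

R23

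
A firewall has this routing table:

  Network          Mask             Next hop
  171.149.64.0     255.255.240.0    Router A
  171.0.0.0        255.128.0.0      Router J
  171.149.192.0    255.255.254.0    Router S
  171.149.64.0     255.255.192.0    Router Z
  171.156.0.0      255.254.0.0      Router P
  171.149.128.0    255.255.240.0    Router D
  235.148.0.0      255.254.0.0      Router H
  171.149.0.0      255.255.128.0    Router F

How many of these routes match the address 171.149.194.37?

0

No listed prefix contains 171.149.194.37.
Total matching entries: 0.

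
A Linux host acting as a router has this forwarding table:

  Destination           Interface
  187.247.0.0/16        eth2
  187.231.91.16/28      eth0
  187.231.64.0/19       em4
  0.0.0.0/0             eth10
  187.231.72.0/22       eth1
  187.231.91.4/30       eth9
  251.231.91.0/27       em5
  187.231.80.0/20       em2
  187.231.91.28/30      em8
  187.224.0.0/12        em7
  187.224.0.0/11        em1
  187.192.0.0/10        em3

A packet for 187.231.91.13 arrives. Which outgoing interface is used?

em2

Routes whose prefix contains 187.231.91.13:
  0.0.0.0/0 (default, matches everything) -> eth10
  187.192.0.0/10 (187.192.0.0 - 187.255.255.255) -> em3
  187.224.0.0/11 (187.224.0.0 - 187.255.255.255) -> em1
  187.224.0.0/12 (187.224.0.0 - 187.239.255.255) -> em7
  187.231.64.0/19 (187.231.64.0 - 187.231.95.255) -> em4
  187.231.80.0/20 (187.231.80.0 - 187.231.95.255) -> em2
More-specific entries that do NOT match:
  187.231.91.4/30 (187.231.91.4 - 187.231.91.7) does not contain 187.231.91.13
  187.231.91.28/30 (187.231.91.28 - 187.231.91.31) does not contain 187.231.91.13
  187.231.91.16/28 (187.231.91.16 - 187.231.91.31) does not contain 187.231.91.13
  251.231.91.0/27 (251.231.91.0 - 251.231.91.31) does not contain 187.231.91.13
  187.231.72.0/22 (187.231.72.0 - 187.231.75.255) does not contain 187.231.91.13
Longest matching prefix is /20 -> interface em2.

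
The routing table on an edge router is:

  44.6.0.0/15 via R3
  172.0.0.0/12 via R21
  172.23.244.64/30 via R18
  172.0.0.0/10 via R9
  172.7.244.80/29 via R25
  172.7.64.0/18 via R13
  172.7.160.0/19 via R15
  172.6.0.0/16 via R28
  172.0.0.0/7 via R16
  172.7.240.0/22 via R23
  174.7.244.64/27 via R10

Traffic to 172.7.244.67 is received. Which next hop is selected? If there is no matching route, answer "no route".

R21

Routes whose prefix contains 172.7.244.67:
  172.0.0.0/7 (172.0.0.0 - 173.255.255.255) -> R16
  172.0.0.0/10 (172.0.0.0 - 172.63.255.255) -> R9
  172.0.0.0/12 (172.0.0.0 - 172.15.255.255) -> R21
More-specific entries that do NOT match:
  172.23.244.64/30 (172.23.244.64 - 172.23.244.67) does not contain 172.7.244.67
  172.7.244.80/29 (172.7.244.80 - 172.7.244.87) does not contain 172.7.244.67
  174.7.244.64/27 (174.7.244.64 - 174.7.244.95) does not contain 172.7.244.67
  172.7.240.0/22 (172.7.240.0 - 172.7.243.255) does not contain 172.7.244.67
  172.7.160.0/19 (172.7.160.0 - 172.7.191.255) does not contain 172.7.244.67
  172.7.64.0/18 (172.7.64.0 - 172.7.127.255) does not contain 172.7.244.67
  172.6.0.0/16 (172.6.0.0 - 172.6.255.255) does not contain 172.7.244.67
  44.6.0.0/15 (44.6.0.0 - 44.7.255.255) does not contain 172.7.244.67
Longest matching prefix is /12 -> next hop R21.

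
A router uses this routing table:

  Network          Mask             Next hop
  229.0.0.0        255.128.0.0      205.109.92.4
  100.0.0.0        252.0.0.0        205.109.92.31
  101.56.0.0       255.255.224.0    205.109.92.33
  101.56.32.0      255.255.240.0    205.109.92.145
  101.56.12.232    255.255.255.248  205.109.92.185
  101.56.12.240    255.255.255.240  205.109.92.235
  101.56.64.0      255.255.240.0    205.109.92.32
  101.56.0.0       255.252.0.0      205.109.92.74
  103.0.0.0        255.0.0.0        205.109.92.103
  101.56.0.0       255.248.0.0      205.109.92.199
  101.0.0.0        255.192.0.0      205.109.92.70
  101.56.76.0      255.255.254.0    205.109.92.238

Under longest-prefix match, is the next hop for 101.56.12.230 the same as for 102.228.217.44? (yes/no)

101.56.12.230: longest match 101.56.0.0/19 -> 205.109.92.33
102.228.217.44: longest match 100.0.0.0/6 -> 205.109.92.31

no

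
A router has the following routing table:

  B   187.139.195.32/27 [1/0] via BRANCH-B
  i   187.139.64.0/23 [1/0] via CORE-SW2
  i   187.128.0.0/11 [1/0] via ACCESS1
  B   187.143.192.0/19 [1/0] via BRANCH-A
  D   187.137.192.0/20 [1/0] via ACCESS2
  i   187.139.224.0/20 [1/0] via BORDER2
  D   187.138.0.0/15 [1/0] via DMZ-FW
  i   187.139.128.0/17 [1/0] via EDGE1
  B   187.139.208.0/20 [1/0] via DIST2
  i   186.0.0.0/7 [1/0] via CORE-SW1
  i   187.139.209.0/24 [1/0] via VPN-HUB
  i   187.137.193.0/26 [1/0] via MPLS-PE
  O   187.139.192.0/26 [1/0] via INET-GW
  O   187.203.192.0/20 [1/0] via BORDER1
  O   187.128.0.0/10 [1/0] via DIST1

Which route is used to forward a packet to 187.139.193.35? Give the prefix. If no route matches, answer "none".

Entries matching 187.139.193.35:
  186.0.0.0/7 (186.0.0.0 - 187.255.255.255)
  187.128.0.0/10 (187.128.0.0 - 187.191.255.255)
  187.128.0.0/11 (187.128.0.0 - 187.159.255.255)
  187.138.0.0/15 (187.138.0.0 - 187.139.255.255)
  187.139.128.0/17 (187.139.128.0 - 187.139.255.255)
Most specific is 187.139.128.0/17.

187.139.128.0/17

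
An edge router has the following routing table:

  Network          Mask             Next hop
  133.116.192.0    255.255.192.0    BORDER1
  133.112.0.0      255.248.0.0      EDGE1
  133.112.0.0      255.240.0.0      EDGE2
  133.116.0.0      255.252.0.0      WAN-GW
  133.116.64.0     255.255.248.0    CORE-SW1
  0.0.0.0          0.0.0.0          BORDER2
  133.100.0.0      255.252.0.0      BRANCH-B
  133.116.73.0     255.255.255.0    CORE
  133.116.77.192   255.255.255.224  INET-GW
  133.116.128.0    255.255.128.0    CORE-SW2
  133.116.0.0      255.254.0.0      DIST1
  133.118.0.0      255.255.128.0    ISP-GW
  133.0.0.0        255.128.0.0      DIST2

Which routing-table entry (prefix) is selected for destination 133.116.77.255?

Entries matching 133.116.77.255:
  0.0.0.0/0 (default, matches everything)
  133.0.0.0/9 (133.0.0.0 - 133.127.255.255)
  133.112.0.0/12 (133.112.0.0 - 133.127.255.255)
  133.112.0.0/13 (133.112.0.0 - 133.119.255.255)
  133.116.0.0/14 (133.116.0.0 - 133.119.255.255)
  133.116.0.0/15 (133.116.0.0 - 133.117.255.255)
Most specific is 133.116.0.0/15.

133.116.0.0/15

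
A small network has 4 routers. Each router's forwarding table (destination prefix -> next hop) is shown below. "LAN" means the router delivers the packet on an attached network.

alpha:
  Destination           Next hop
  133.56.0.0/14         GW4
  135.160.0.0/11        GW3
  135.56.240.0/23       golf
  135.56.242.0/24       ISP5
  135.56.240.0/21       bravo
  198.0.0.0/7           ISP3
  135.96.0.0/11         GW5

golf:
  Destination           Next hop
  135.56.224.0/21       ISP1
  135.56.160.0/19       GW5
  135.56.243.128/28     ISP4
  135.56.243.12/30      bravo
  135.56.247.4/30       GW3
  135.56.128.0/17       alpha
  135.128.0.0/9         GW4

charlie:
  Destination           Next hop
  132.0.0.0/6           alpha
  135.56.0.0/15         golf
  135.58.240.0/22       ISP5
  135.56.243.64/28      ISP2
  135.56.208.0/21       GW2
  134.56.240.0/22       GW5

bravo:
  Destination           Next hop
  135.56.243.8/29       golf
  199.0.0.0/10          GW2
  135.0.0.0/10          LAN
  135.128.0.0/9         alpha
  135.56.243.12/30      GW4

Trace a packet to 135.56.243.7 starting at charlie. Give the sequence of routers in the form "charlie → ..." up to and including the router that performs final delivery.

At charlie: longest match for 135.56.243.7 is 135.56.0.0/15 -> golf
At golf: longest match for 135.56.243.7 is 135.56.128.0/17 -> alpha
At alpha: longest match for 135.56.243.7 is 135.56.240.0/21 -> bravo
At bravo: longest match for 135.56.243.7 is 135.0.0.0/10 -> LAN

charlie → golf → alpha → bravo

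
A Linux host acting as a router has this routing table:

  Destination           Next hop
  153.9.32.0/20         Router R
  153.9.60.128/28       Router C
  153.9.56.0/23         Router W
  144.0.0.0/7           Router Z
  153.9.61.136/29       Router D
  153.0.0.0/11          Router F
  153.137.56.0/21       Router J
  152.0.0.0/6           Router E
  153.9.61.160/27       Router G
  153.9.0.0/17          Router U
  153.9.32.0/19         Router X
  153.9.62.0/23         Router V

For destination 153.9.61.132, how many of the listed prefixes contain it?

Prefixes containing 153.9.61.132:
  152.0.0.0/6 (152.0.0.0 - 155.255.255.255)
  153.0.0.0/11 (153.0.0.0 - 153.31.255.255)
  153.9.0.0/17 (153.9.0.0 - 153.9.127.255)
  153.9.32.0/19 (153.9.32.0 - 153.9.63.255)
Total matching entries: 4.

4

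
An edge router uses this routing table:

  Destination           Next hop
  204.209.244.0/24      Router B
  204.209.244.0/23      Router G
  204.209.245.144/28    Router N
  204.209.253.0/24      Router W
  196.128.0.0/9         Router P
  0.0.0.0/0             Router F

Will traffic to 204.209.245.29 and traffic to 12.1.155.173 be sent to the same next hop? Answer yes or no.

204.209.245.29: longest match 204.209.244.0/23 -> Router G
12.1.155.173: longest match 0.0.0.0/0 -> Router F

no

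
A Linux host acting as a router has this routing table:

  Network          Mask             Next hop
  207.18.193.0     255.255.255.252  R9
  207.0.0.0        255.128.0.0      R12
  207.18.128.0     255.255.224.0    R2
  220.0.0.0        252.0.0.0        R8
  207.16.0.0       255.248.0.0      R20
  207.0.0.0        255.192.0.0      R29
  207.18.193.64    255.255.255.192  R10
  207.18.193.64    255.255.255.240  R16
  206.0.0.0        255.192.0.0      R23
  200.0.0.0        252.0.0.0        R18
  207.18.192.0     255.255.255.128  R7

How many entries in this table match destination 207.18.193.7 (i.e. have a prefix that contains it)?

Prefixes containing 207.18.193.7:
  207.0.0.0/9 (207.0.0.0 - 207.127.255.255)
  207.0.0.0/10 (207.0.0.0 - 207.63.255.255)
  207.16.0.0/13 (207.16.0.0 - 207.23.255.255)
Total matching entries: 3.

3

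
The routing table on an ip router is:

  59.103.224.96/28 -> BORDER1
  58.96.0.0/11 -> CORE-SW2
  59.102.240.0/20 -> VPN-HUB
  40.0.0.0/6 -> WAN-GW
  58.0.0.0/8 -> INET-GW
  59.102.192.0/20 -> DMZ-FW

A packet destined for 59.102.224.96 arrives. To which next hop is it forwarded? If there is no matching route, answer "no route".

no route

No entry's prefix contains 59.102.224.96; there is no default route.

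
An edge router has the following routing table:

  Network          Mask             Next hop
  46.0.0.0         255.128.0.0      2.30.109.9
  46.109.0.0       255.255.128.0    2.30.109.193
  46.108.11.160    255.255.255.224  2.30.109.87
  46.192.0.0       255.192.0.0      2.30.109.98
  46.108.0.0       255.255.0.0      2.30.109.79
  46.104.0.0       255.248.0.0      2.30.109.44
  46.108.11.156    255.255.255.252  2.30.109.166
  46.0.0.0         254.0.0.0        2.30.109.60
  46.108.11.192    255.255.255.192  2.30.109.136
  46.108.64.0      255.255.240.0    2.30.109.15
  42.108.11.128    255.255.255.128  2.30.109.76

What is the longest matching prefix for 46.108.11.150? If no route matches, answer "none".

46.108.0.0/16

Entries matching 46.108.11.150:
  46.0.0.0/7 (46.0.0.0 - 47.255.255.255)
  46.0.0.0/9 (46.0.0.0 - 46.127.255.255)
  46.104.0.0/13 (46.104.0.0 - 46.111.255.255)
  46.108.0.0/16 (46.108.0.0 - 46.108.255.255)
Most specific is 46.108.0.0/16.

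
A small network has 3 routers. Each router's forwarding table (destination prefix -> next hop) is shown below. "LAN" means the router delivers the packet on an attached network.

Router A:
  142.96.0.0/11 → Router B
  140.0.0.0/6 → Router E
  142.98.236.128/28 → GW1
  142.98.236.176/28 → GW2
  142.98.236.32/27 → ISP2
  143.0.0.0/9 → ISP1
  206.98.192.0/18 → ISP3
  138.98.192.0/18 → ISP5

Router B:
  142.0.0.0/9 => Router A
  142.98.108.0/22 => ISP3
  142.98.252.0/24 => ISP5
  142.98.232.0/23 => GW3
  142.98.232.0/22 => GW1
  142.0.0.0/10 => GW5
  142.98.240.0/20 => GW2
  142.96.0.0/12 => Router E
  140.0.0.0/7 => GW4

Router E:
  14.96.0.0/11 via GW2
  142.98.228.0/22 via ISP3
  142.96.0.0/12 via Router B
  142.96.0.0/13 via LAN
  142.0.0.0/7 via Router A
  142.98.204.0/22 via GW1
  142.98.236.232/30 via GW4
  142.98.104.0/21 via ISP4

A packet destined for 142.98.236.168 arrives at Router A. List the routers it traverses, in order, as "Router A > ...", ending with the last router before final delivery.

At Router A: longest match for 142.98.236.168 is 142.96.0.0/11 -> Router B
At Router B: longest match for 142.98.236.168 is 142.96.0.0/12 -> Router E
At Router E: longest match for 142.98.236.168 is 142.96.0.0/13 -> LAN

Router A > Router B > Router E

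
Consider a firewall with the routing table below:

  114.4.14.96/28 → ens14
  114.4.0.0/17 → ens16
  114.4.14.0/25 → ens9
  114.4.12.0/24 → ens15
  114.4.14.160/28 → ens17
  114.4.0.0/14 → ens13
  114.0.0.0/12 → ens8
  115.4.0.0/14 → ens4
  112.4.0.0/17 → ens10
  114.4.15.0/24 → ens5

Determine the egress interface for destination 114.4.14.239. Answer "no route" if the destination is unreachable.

Routes whose prefix contains 114.4.14.239:
  114.0.0.0/12 (114.0.0.0 - 114.15.255.255) -> ens8
  114.4.0.0/14 (114.4.0.0 - 114.7.255.255) -> ens13
  114.4.0.0/17 (114.4.0.0 - 114.4.127.255) -> ens16
More-specific entries that do NOT match:
  114.4.14.96/28 (114.4.14.96 - 114.4.14.111) does not contain 114.4.14.239
  114.4.14.160/28 (114.4.14.160 - 114.4.14.175) does not contain 114.4.14.239
  114.4.14.0/25 (114.4.14.0 - 114.4.14.127) does not contain 114.4.14.239
  114.4.12.0/24 (114.4.12.0 - 114.4.12.255) does not contain 114.4.14.239
  114.4.15.0/24 (114.4.15.0 - 114.4.15.255) does not contain 114.4.14.239
Longest matching prefix is /17 -> interface ens16.

ens16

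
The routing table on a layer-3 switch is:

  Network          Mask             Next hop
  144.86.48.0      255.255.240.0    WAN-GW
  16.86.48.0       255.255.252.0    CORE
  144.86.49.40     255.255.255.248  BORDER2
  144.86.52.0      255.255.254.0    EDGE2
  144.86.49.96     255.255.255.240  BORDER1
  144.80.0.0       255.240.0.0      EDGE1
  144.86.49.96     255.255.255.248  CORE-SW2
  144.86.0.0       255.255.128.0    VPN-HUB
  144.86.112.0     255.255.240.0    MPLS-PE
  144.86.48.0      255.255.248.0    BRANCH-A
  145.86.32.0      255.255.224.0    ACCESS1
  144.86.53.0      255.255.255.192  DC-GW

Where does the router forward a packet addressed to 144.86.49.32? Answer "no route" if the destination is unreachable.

BRANCH-A

Routes whose prefix contains 144.86.49.32:
  144.80.0.0/12 (144.80.0.0 - 144.95.255.255) -> EDGE1
  144.86.0.0/17 (144.86.0.0 - 144.86.127.255) -> VPN-HUB
  144.86.48.0/20 (144.86.48.0 - 144.86.63.255) -> WAN-GW
  144.86.48.0/21 (144.86.48.0 - 144.86.55.255) -> BRANCH-A
More-specific entries that do NOT match:
  144.86.49.40/29 (144.86.49.40 - 144.86.49.47) does not contain 144.86.49.32
  144.86.49.96/29 (144.86.49.96 - 144.86.49.103) does not contain 144.86.49.32
  144.86.49.96/28 (144.86.49.96 - 144.86.49.111) does not contain 144.86.49.32
  144.86.53.0/26 (144.86.53.0 - 144.86.53.63) does not contain 144.86.49.32
  144.86.52.0/23 (144.86.52.0 - 144.86.53.255) does not contain 144.86.49.32
  16.86.48.0/22 (16.86.48.0 - 16.86.51.255) does not contain 144.86.49.32
Longest matching prefix is /21 -> next hop BRANCH-A.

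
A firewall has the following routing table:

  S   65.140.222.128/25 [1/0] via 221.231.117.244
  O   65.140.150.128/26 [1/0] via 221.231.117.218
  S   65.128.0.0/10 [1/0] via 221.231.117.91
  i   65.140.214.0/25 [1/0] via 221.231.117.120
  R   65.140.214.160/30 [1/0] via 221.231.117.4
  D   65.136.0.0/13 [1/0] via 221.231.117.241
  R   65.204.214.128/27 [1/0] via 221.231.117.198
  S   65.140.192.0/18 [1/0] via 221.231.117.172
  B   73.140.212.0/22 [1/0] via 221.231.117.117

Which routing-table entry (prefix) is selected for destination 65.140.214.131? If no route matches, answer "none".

65.140.192.0/18

Entries matching 65.140.214.131:
  65.128.0.0/10 (65.128.0.0 - 65.191.255.255)
  65.136.0.0/13 (65.136.0.0 - 65.143.255.255)
  65.140.192.0/18 (65.140.192.0 - 65.140.255.255)
Most specific is 65.140.192.0/18.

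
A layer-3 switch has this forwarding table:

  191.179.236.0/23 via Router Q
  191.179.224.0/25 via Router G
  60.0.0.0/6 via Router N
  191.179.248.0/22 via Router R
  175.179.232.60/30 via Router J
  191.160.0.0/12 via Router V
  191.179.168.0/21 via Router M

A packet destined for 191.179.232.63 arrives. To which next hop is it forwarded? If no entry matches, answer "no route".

no route

No entry's prefix contains 191.179.232.63; there is no default route.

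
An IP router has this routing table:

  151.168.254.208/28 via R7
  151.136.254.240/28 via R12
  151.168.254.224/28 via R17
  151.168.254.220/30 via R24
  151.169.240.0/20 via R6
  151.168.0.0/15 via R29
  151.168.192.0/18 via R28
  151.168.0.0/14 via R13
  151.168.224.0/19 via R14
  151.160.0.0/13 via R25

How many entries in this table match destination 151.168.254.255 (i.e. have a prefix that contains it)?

Prefixes containing 151.168.254.255:
  151.168.0.0/14 (151.168.0.0 - 151.171.255.255)
  151.168.0.0/15 (151.168.0.0 - 151.169.255.255)
  151.168.192.0/18 (151.168.192.0 - 151.168.255.255)
  151.168.224.0/19 (151.168.224.0 - 151.168.255.255)
Total matching entries: 4.

4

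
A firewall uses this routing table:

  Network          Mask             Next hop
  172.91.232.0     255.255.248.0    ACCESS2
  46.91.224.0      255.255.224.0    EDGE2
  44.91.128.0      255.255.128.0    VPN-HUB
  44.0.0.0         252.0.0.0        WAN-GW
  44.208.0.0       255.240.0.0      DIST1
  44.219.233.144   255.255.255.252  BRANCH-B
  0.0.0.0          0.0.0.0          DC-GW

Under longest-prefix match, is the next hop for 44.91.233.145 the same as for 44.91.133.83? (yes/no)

yes

44.91.233.145: longest match 44.91.128.0/17 -> VPN-HUB
44.91.133.83: longest match 44.91.128.0/17 -> VPN-HUB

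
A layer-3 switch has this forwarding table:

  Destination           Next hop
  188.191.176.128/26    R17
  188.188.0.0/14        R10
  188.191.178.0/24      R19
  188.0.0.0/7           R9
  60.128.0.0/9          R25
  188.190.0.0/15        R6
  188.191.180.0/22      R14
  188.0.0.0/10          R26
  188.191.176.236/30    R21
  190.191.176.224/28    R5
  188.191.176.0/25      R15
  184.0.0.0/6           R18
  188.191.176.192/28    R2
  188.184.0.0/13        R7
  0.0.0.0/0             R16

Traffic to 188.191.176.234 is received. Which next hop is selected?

Routes whose prefix contains 188.191.176.234:
  0.0.0.0/0 (default, matches everything) -> R16
  188.0.0.0/7 (188.0.0.0 - 189.255.255.255) -> R9
  188.184.0.0/13 (188.184.0.0 - 188.191.255.255) -> R7
  188.188.0.0/14 (188.188.0.0 - 188.191.255.255) -> R10
  188.190.0.0/15 (188.190.0.0 - 188.191.255.255) -> R6
More-specific entries that do NOT match:
  188.191.176.236/30 (188.191.176.236 - 188.191.176.239) does not contain 188.191.176.234
  190.191.176.224/28 (190.191.176.224 - 190.191.176.239) does not contain 188.191.176.234
  188.191.176.192/28 (188.191.176.192 - 188.191.176.207) does not contain 188.191.176.234
  188.191.176.128/26 (188.191.176.128 - 188.191.176.191) does not contain 188.191.176.234
  188.191.176.0/25 (188.191.176.0 - 188.191.176.127) does not contain 188.191.176.234
  188.191.178.0/24 (188.191.178.0 - 188.191.178.255) does not contain 188.191.176.234
  188.191.180.0/22 (188.191.180.0 - 188.191.183.255) does not contain 188.191.176.234
Longest matching prefix is /15 -> next hop R6.

R6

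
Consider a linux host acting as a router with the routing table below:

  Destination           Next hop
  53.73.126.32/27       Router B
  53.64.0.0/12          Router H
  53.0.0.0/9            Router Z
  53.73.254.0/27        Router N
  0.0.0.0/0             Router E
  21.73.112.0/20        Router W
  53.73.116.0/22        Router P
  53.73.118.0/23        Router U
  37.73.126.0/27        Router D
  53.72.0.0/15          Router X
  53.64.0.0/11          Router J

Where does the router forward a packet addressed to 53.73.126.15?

Routes whose prefix contains 53.73.126.15:
  0.0.0.0/0 (default, matches everything) -> Router E
  53.0.0.0/9 (53.0.0.0 - 53.127.255.255) -> Router Z
  53.64.0.0/11 (53.64.0.0 - 53.95.255.255) -> Router J
  53.64.0.0/12 (53.64.0.0 - 53.79.255.255) -> Router H
  53.72.0.0/15 (53.72.0.0 - 53.73.255.255) -> Router X
More-specific entries that do NOT match:
  53.73.126.32/27 (53.73.126.32 - 53.73.126.63) does not contain 53.73.126.15
  53.73.254.0/27 (53.73.254.0 - 53.73.254.31) does not contain 53.73.126.15
  37.73.126.0/27 (37.73.126.0 - 37.73.126.31) does not contain 53.73.126.15
  53.73.118.0/23 (53.73.118.0 - 53.73.119.255) does not contain 53.73.126.15
  53.73.116.0/22 (53.73.116.0 - 53.73.119.255) does not contain 53.73.126.15
  21.73.112.0/20 (21.73.112.0 - 21.73.127.255) does not contain 53.73.126.15
Longest matching prefix is /15 -> next hop Router X.

Router X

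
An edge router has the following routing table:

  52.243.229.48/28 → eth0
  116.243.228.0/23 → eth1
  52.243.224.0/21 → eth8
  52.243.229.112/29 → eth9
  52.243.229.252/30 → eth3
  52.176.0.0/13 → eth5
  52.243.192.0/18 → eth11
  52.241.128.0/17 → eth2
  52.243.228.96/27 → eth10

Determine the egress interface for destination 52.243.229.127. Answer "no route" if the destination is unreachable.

eth8

Routes whose prefix contains 52.243.229.127:
  52.243.192.0/18 (52.243.192.0 - 52.243.255.255) -> eth11
  52.243.224.0/21 (52.243.224.0 - 52.243.231.255) -> eth8
More-specific entries that do NOT match:
  52.243.229.252/30 (52.243.229.252 - 52.243.229.255) does not contain 52.243.229.127
  52.243.229.112/29 (52.243.229.112 - 52.243.229.119) does not contain 52.243.229.127
  52.243.229.48/28 (52.243.229.48 - 52.243.229.63) does not contain 52.243.229.127
  52.243.228.96/27 (52.243.228.96 - 52.243.228.127) does not contain 52.243.229.127
  116.243.228.0/23 (116.243.228.0 - 116.243.229.255) does not contain 52.243.229.127
Longest matching prefix is /21 -> interface eth8.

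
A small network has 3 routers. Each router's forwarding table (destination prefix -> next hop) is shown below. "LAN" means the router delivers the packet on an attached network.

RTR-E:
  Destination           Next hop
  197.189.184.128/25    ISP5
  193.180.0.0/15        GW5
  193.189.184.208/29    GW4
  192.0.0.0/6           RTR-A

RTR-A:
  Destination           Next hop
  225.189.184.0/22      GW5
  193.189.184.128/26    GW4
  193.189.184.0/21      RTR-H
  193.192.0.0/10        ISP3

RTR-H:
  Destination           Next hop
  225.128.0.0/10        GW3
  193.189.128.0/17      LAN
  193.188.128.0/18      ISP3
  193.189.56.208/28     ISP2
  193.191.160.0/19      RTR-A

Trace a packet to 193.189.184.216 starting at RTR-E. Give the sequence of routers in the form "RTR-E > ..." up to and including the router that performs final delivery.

RTR-E > RTR-A > RTR-H

At RTR-E: longest match for 193.189.184.216 is 192.0.0.0/6 -> RTR-A
At RTR-A: longest match for 193.189.184.216 is 193.189.184.0/21 -> RTR-H
At RTR-H: longest match for 193.189.184.216 is 193.189.128.0/17 -> LAN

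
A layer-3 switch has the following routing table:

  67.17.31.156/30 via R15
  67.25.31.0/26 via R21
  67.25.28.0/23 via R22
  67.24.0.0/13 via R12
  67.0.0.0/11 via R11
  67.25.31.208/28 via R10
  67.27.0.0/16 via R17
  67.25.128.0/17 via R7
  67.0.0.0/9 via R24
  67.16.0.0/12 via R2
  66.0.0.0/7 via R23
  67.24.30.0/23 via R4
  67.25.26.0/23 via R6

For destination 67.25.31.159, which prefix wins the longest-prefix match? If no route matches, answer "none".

67.24.0.0/13

Entries matching 67.25.31.159:
  66.0.0.0/7 (66.0.0.0 - 67.255.255.255)
  67.0.0.0/9 (67.0.0.0 - 67.127.255.255)
  67.0.0.0/11 (67.0.0.0 - 67.31.255.255)
  67.16.0.0/12 (67.16.0.0 - 67.31.255.255)
  67.24.0.0/13 (67.24.0.0 - 67.31.255.255)
Most specific is 67.24.0.0/13.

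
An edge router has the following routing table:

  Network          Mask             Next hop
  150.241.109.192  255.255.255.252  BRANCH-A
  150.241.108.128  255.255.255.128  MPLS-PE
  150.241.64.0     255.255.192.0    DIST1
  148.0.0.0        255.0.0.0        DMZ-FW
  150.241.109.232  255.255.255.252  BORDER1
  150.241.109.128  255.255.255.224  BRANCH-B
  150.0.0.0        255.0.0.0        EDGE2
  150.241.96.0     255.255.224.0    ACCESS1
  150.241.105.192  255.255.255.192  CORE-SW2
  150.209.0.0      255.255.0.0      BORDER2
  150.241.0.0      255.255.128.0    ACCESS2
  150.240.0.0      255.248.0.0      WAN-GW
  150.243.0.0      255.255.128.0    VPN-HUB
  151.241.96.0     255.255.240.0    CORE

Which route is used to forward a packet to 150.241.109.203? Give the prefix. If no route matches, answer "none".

150.241.96.0/19

Entries matching 150.241.109.203:
  150.0.0.0/8 (150.0.0.0 - 150.255.255.255)
  150.240.0.0/13 (150.240.0.0 - 150.247.255.255)
  150.241.0.0/17 (150.241.0.0 - 150.241.127.255)
  150.241.64.0/18 (150.241.64.0 - 150.241.127.255)
  150.241.96.0/19 (150.241.96.0 - 150.241.127.255)
Most specific is 150.241.96.0/19.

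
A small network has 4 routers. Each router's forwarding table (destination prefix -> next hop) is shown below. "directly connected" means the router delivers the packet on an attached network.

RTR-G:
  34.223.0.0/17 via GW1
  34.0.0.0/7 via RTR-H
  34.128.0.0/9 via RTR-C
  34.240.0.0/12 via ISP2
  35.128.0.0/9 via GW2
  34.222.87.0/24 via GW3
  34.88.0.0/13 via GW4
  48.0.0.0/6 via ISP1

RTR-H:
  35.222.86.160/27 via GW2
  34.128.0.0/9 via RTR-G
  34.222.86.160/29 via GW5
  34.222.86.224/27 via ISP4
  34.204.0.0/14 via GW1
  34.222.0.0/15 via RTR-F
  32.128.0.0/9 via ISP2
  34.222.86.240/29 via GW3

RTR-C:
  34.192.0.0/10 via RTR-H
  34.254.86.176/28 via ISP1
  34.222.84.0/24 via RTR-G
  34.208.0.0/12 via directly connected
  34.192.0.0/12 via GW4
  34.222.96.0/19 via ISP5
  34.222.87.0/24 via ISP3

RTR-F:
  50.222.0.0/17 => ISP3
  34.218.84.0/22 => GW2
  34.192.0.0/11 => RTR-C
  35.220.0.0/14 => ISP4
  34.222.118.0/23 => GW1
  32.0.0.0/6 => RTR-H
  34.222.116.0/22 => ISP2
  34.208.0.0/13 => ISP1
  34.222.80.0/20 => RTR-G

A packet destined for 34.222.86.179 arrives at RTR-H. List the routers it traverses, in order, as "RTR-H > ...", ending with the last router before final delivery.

RTR-H > RTR-F > RTR-G > RTR-C

At RTR-H: longest match for 34.222.86.179 is 34.222.0.0/15 -> RTR-F
At RTR-F: longest match for 34.222.86.179 is 34.222.80.0/20 -> RTR-G
At RTR-G: longest match for 34.222.86.179 is 34.128.0.0/9 -> RTR-C
At RTR-C: longest match for 34.222.86.179 is 34.208.0.0/12 -> directly connected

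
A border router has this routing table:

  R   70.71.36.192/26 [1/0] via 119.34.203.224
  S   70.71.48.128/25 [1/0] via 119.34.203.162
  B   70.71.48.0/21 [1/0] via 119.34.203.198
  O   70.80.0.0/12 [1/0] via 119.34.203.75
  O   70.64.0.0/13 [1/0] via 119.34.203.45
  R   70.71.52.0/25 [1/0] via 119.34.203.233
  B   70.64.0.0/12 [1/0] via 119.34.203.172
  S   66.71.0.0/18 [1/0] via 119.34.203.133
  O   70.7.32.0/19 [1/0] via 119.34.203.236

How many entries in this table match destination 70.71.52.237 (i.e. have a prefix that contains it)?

Prefixes containing 70.71.52.237:
  70.64.0.0/12 (70.64.0.0 - 70.79.255.255)
  70.64.0.0/13 (70.64.0.0 - 70.71.255.255)
  70.71.48.0/21 (70.71.48.0 - 70.71.55.255)
Total matching entries: 3.

3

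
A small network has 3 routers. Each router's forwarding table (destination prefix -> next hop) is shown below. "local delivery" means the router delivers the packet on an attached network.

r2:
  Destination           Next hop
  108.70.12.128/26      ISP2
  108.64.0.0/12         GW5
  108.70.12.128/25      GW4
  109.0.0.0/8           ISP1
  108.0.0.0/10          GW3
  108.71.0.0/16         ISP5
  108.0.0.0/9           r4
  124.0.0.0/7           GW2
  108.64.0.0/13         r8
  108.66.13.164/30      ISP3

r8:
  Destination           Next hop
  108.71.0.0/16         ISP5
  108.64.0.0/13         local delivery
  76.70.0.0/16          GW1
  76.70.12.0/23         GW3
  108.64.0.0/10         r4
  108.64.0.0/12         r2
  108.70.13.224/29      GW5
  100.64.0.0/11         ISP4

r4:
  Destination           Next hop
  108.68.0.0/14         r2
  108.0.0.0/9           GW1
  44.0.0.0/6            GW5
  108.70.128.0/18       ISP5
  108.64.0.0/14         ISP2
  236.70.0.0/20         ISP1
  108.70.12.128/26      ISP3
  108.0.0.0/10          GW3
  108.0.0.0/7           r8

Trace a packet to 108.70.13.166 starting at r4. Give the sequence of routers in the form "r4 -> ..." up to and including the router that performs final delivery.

r4 -> r2 -> r8

At r4: longest match for 108.70.13.166 is 108.68.0.0/14 -> r2
At r2: longest match for 108.70.13.166 is 108.64.0.0/13 -> r8
At r8: longest match for 108.70.13.166 is 108.64.0.0/13 -> local delivery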